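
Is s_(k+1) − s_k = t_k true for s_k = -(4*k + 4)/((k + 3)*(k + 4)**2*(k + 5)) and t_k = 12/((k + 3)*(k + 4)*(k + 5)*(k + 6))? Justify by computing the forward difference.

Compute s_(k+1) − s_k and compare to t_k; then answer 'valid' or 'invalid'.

s_(k+1) = 4*(-k - 2)/((k + 4)*(k + 5)**2*(k + 6))
s_(k+1) − s_k = 12*(k**2 + 5*k + 2)/(k**6 + 27*k**5 + 301*k**4 + 1773*k**3 + 5818*k**2 + 10080*k + 7200)
(s_(k+1) − s_k) − t_k = 24*(-2*k - 9)/(k**6 + 27*k**5 + 301*k**4 + 1773*k**3 + 5818*k**2 + 10080*k + 7200)

Invalid: residual 24*(-2*k - 9)/(k**6 + 27*k**5 + 301*k**4 + 1773*k**3 + 5818*k**2 + 10080*k + 7200) ≠ 0.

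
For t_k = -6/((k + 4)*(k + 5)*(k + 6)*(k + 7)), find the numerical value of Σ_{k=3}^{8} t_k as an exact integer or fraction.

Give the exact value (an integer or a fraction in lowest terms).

Σ = -53/16380

The ratio is (k + 4)/(k + 8).
Take A(k)=k + 4, B(k)=k + 8, C(k)=1.
Key eq: (k + 4)·f(k+1) = (k + 7)·f(k) + (1).
Degrees (1,1,0) ⇒ d ≤ 3.
Match coefficients ⇒ f(k) = k*(k**2 + 15*k + 74)/360.
So s_k = (B(k−1)f/C)·t_k = (k*(k + 7)*(k**2 + 15*k + 74)/360)·t_k = k*(-k**2 - 15*k - 74)/(60*(k + 4)*(k + 5)*(k + 6)).
Δs = -6/(k**4 + 22*k**3 + 179*k**2 + 638*k + 840), as required.
Σ_(k=3)^(8) t_k = s_(9) − s_(3) = -29/1820 − (-4/315) = -53/16380.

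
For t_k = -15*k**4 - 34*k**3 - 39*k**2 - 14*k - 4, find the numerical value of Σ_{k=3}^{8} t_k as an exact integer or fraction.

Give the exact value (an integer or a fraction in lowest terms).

t_(k+1)/t_k = (15*k**4 + 94*k**3 + 231*k**2 + 254*k + 106)/(15*k**4 + 34*k**3 + 39*k**2 + 14*k + 4).
So A=1 and B=1, with C=k**4 + 34*k**3/15 + 13*k**2/5 + 14*k/15 + 4/15.
Set up (1)·f(k+1) − (1)·f(k) − (k**4 + 34*k**3/15 + 13*k**2/5 + 14*k/15 + 4/15) = 0.
d = 5 from the (0,0,4) case.
Solving with deg f ≤ 5: f(k) = k*(3*k**4 + k**3 + k**2 - 4*k + 3)/15.
Certificate R = B(k−1)f/C = k*(3*k**4 + k**3 + k**2 - 4*k + 3)/(15*k**4 + 34*k**3 + 39*k**2 + 14*k + 4) gives s_k = k*(-3*k**4 - k**3 - k**2 + 4*k - 3).
s_(k+1) − s_k = -15*k**4 - 34*k**3 - 39*k**2 - 14*k - 4 = t_k.
Sum = s_(9) − s_(3); s_(9) = -184140, s_(3) = -810 ⇒ -183330.

Σ = -183330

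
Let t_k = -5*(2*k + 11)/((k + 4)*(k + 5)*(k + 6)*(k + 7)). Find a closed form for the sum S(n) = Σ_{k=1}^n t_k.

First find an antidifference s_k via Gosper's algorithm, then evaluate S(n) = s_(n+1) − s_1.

S(n) = n*(-n - 12)/(7*(n**2 + 12*n + 35))

The ratio is (k + 4)*(2*k + 13)/((k + 8)*(2*k + 11)).
Factor: A=k + 4; B=k + 8; C=k + 11/2.
Set up (k + 4)·f(k+1) − (k + 7)·f(k) − (k + 11/2) = 0.
From deg A=1, deg B=1, deg C=1: d=3.
Solving with deg f ≤ 3: f(k) = k*(k + 5)*(k + 10)/48.
So s_k = (B(k−1)f/C)·t_k = (k*(k + 5)*(k + 7)*(k + 10)/(24*(2*k + 11)))·t_k = 5*k*(-k - 10)/(24*(k**2 + 10*k + 24)).
Verify: 5*(-2*k - 11)/(k**4 + 22*k**3 + 179*k**2 + 638*k + 840) matches t_k.
s_(n+1) = 5*(-n**2 - 12*n - 11)/(24*(n**2 + 12*n + 35)) and s_(1) = -11/168, so S(n) = n*(-n - 12)/(7*(n**2 + 12*n + 35)).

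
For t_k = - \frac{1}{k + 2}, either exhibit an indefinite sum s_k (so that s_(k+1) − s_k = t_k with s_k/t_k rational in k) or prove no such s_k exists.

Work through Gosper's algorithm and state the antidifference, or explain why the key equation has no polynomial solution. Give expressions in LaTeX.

none — t_k is not Gosper-summable

t_(k+1)/t_k = (k + 2)/(k + 3).
So A=k + 2 and B=k + 3, with C=1.
Solve (k + 2)·f(k+1) − (k + 2)·f(k) = 1.
Degrees (1,1,0) ⇒ d ≤ 0.
f = c0 ⇒ A·f(k+1) − B(k−1)·f(k) − C = -1. The system {-1 = 0} is inconsistent; no antidifference.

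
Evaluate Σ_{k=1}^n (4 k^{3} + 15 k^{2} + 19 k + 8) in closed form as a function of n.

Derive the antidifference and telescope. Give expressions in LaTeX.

The ratio is (4*k**3 + 27*k**2 + 61*k + 46)/(4*k**3 + 15*k**2 + 19*k + 8).
Normal form (A,B,C) = (1, 1, k**3 + 15*k**2/4 + 19*k/4 + 2).
Key eq: (1)·f(k+1) = (1)·f(k) + (k**3 + 15*k**2/4 + 19*k/4 + 2).
From deg A=0, deg B=0, deg C=3: d=4.
Coefficient equations give f(k) = k*(k + 1)**3/4.
Certificate R = B(k−1)f/C = k*(k + 1)**2/(4*k**2 + 11*k + 8) gives s_k = k*(k**3 + 3*k**2 + 3*k + 1).
s_(k+1) − s_k = 4*k**3 + 15*k**2 + 19*k + 8 = t_k.
Σ_(k=1)^n t_k = s_(n+1) − s_(1) = (n**4 + 7*n**3 + 18*n**2 + 20*n + 8) − (8), i.e. n*(n**3 + 7*n**2 + 18*n + 20).

S(n) = n \left(n^{3} + 7 n^{2} + 18 n + 20\right)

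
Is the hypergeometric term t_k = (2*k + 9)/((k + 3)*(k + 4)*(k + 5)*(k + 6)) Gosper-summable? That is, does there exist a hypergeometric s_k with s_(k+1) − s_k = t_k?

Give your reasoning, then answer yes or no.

Yes. s_k = k*(k + 8)/(15*(k**2 + 8*k + 15)).

Ratio r(k) = (k + 3)*(2*k + 11)/((k + 7)*(2*k + 9)).
Gosper form: A/B · C(k+1)/C(k) with A=k + 3, B=k + 7, C=k + 9/2.
f must satisfy (k + 3)·f(k+1) − (k + 6)·f(k) = k + 9/2.
Bound: deg f ≤ 3.
A polynomial solution: f(k) = k*(k + 4)*(k + 8)/30.
Get s_k = R·t_k = k*(k + 8)/(15*(k**2 + 8*k + 15)) with R(k) = B(k−1)f(k)/C(k) = k*(k + 4)*(k + 6)*(k + 8)/(15*(2*k + 9)).
s_(k+1) − s_k = (2*k + 9)/(k**4 + 18*k**3 + 119*k**2 + 342*k + 360) = t_k.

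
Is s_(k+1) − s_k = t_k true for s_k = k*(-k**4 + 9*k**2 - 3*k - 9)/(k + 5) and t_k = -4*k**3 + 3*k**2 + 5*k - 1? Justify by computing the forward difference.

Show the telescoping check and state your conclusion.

s_(k+1) = -(k + 1)*(3*k + (k + 1)**4 - 9*(k + 1)**2 + 12)/(k + 6)
s_(k+1) − s_k = (-4*k**5 - 35*k**4 - 42*k**3 + 104*k**2 + 85*k - 20)/(k**2 + 11*k + 30)
(s_(k+1) − s_k) − t_k = 2*(3*k**4 + 20*k**3 - 20*k**2 - 27*k + 5)/(k**2 + 11*k + 30)

Invalid: residual 2*(3*k**4 + 20*k**3 - 20*k**2 - 27*k + 5)/(k**2 + 11*k + 30) ≠ 0.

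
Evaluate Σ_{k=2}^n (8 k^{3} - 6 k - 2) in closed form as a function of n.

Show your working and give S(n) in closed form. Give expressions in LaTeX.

t_(k+1)/t_k = (3*k - 4*(k + 1)**3 + 4)/(-4*k**3 + 3*k + 1).
A = 1, B = 1, C = k**3 - 3*k/4 - 1/4.
Key eq: (1)·f(k+1) = (1)·f(k) + (k**3 - 3*k/4 - 1/4).
deg f ≤ 4 (via 0,0,3).
Solve for f: f(k) = k*(2*k**3 - 4*k**2 - k + 1)/8 (degree 4 ≤ 4).
Get s_k = R·t_k = k*(2*k**3 - 4*k**2 - k + 1) with R(k) = B(k−1)f(k)/C(k) = k*(2*k**3 - 4*k**2 - k + 1)/(2*(k - 1)*(2*k + 1)**2).
Check: Δs_k = 8*k**3 - 6*k - 2. ✓
Evaluate: s_(n+1) = 2*n**4 + 4*n**3 - n**2 - 5*n - 2; subtract s_(2) = -2 ⇒ S(n) = n*(2*n**3 + 4*n**2 - n - 5).

S(n) = n \left(2 n^{3} + 4 n^{2} - n - 5\right)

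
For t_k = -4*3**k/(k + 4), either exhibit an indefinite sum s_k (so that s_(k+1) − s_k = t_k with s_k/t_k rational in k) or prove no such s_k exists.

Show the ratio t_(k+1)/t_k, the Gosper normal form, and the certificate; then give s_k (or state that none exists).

none — t_k is not Gosper-summable

Step 1: r(k) = 3*(k + 4)/(k + 5).
Normal form (A,B,C) = (3*k + 12, k + 5, 1).
f must satisfy (3*k + 12)·f(k+1) − (k + 4)·f(k) = 1.
d = -1 from the (1,1,0) case.
deg f ≤ -1 is impossible — no certificate.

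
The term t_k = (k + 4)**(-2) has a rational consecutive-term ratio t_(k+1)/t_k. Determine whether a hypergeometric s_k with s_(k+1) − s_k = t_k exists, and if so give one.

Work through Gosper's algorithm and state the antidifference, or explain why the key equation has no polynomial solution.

Ratio r(k) = (k + 4)**2/(k + 5)**2.
A = k**2 + 8*k + 16, B = k**2 + 10*k + 25, C = 1.
Solve (k**2 + 8*k + 16)·f(k+1) − (k**2 + 8*k + 16)·f(k) = 1.
Bound: deg f ≤ 0.
Generic f = c0 gives residual -1; -1 = 0 cannot hold, so t_k is not Gosper-summable.

none (Gosper's algorithm certifies no s_k)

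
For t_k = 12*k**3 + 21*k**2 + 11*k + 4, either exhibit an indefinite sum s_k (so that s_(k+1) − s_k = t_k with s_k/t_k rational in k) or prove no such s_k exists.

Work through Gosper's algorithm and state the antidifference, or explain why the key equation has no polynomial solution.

Compute t_(k+1)/t_k: get (12*k**3 + 57*k**2 + 89*k + 48)/(12*k**3 + 21*k**2 + 11*k + 4).
Factor: A=1; B=1; C=k**3 + 7*k**2/4 + 11*k/12 + 1/3.
Key eq: (1)·f(k+1) = (1)·f(k) + (k**3 + 7*k**2/4 + 11*k/12 + 1/3).
Bound: deg f ≤ 4.
Coefficient equations give f(k) = k*(3*k**3 + k**2 - 2*k + 2)/12.
So s_k = (B(k−1)f/C)·t_k = (k*(3*k**3 + k**2 - 2*k + 2)/(12*k**3 + 21*k**2 + 11*k + 4))·t_k = k*(3*k**3 + k**2 - 2*k + 2).
Verify: 12*k**3 + 21*k**2 + 11*k + 4 matches t_k.

s_k = k*(3*k**3 + k**2 - 2*k + 2)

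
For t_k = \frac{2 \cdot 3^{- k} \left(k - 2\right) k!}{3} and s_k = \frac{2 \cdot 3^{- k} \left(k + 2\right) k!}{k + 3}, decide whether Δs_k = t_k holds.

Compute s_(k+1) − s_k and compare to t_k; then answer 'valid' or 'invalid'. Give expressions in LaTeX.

Invalid: residual - \frac{2 \cdot 3^{- k} \left(k^{2} + k - 9\right) k!}{3 \left(k + 3\right) \left(k + 4\right)} ≠ 0.

s_(k+1) = 2*(k + 3)*factorial(k + 1)/(3*3**k*(k + 4))
s_(k+1) − s_k = 2*(k**3 + 4*k**2 - 3*k - 15)*factorial(k)/(3*3**k*(k + 3)*(k + 4))
(s_(k+1) − s_k) − t_k = -2*(k**2 + k - 9)*factorial(k)/(3*3**k*(k + 3)*(k + 4))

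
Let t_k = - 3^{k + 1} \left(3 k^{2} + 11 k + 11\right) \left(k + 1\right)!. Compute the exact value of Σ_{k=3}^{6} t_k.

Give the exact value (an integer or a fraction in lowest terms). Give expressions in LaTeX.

t_(k+1)/t_k = 3*(3*k**3 + 23*k**2 + 59*k + 50)/(3*k**2 + 11*k + 11).
Gosper form: A/B · C(k+1)/C(k) with A=3*k + 6, B=1, C=k**2 + 11*k/3 + 11/3.
Key eq: (3*k + 6)·f(k+1) = (1)·f(k) + (k**2 + 11*k/3 + 11/3).
Bound: deg f ≤ 1.
Solving with deg f ≤ 1: f(k) = (k + 1)/3.
So s_k = (B(k−1)f/C)·t_k = ((k + 1)/(3*k**2 + 11*k + 11))·t_k = -3**(k + 1)*(k + 1)*factorial(k + 1).
s_(k+1) − s_k = -3**(k + 1)*(3*k**2 + 11*k + 11)*factorial(k + 1) = t_k.
Σ_(k=3)^(6) t_k = s_(7) − s_(3) = -2116316160 − (-7776) = -2116308384.

Σ = -2116308384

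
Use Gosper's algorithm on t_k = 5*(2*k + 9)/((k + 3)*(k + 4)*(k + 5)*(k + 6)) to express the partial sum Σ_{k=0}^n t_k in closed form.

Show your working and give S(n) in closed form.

S(n) = (n**2 + 10*n + 9)/(3*(n**2 + 10*n + 24))

Compute t_(k+1)/t_k: get (k + 3)*(2*k + 11)/((k + 7)*(2*k + 9)).
A = k + 3, B = k + 7, C = k + 9/2.
Need (k + 3)·f(k+1) − (k + 6)·f(k) = k + 9/2.
Bound: deg f ≤ 3.
Match coefficients ⇒ f(k) = k*(k + 4)*(k + 8)/30.
So s_k = (B(k−1)f/C)·t_k = (k*(k + 4)*(k + 6)*(k + 8)/(15*(2*k + 9)))·t_k = k*(k + 8)/(3*(k**2 + 8*k + 15)).
Δs = 5*(2*k + 9)/(k**4 + 18*k**3 + 119*k**2 + 342*k + 360), as required.
Σ_(k=0)^n t_k = s_(n+1) − s_(0) = ((n**2 + 10*n + 9)/(3*(n**2 + 10*n + 24))) − (0), i.e. (n**2 + 10*n + 9)/(3*(n**2 + 10*n + 24)).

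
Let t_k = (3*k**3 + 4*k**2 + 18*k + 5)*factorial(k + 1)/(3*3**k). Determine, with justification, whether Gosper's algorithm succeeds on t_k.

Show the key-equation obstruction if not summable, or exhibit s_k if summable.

Yes. s_k = (3*k**2 + k + 3)*factorial(k + 1)/3**k.

Step 1: r(k) = (3*k**4 + 19*k**3 + 61*k**2 + 100*k + 60)/(3*(3*k**3 + 4*k**2 + 18*k + 5)).
Normal form (A,B,C) = (k/3 + 2/3, 1, k**3 + 4*k**2/3 + 6*k + 5/3).
Key eq: (k/3 + 2/3)·f(k+1) = (1)·f(k) + (k**3 + 4*k**2/3 + 6*k + 5/3).
deg f ≤ 2 (via 1,0,3).
Solve for f: f(k) = 3*k**2 + k + 3 (degree 2 ≤ 2).
R(k) = B(k−1)·f(k)/C(k) = 3*(3*k**2 + k + 3)/(3*k**3 + 4*k**2 + 18*k + 5); s_k = R·t_k = (3*k**2 + k + 3)*factorial(k + 1)/3**k.
s_(k+1) − s_k = (3*k**3 + 4*k**2 + 18*k + 5)*factorial(k + 1)/(3*3**k) = t_k.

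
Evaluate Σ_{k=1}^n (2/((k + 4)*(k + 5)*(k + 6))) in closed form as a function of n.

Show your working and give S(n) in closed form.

S(n) = n*(n + 11)/(30*(n**2 + 11*n + 30))

Compute t_(k+1)/t_k: get (k + 4)/(k + 7).
A = k + 4, B = k + 7, C = 1.
Need (k + 4)·f(k+1) − (k + 6)·f(k) = 1.
From deg A=1, deg B=1, deg C=0: d=2.
Match coefficients ⇒ f(k) = k*(k + 9)/40.
R(k) = B(k−1)·f(k)/C(k) = k*(k + 6)*(k + 9)/40; s_k = R·t_k = k*(k + 9)/(20*(k + 4)*(k + 5)).
Δs = 2/(k**3 + 15*k**2 + 74*k + 120), as required.
s_(n+1) = (n**2 + 11*n + 10)/(20*(n**2 + 11*n + 30)) and s_(1) = 1/60, so S(n) = n*(n + 11)/(30*(n**2 + 11*n + 30)).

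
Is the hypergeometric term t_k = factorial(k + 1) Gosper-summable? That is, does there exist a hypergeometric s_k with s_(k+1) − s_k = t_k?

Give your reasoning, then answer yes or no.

The ratio is k + 2.
A = k + 2, B = 1, C = 1.
f must satisfy (k + 2)·f(k+1) − (1)·f(k) = 1.
deg f ≤ -1 (via 1,0,0).
deg f ≤ -1 is impossible — no certificate.

No; the degree bound rules out any f.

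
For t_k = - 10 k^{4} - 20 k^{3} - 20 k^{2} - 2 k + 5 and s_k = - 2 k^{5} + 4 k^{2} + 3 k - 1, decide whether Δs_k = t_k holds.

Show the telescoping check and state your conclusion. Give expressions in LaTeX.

s_(k+1) = 3*k - 2*(k + 1)**5 + 4*(k + 1)**2 + 2
s_(k+1) − s_k = -10*k**4 - 20*k**3 - 20*k**2 - 2*k + 5
(s_(k+1) − s_k) − t_k = 0

Valid — Δs_k = t_k.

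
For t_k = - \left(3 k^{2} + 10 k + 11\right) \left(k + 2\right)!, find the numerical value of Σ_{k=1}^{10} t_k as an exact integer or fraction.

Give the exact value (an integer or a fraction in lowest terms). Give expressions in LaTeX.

t_(k+1)/t_k = (k + 3)*(10*k + 3*(k + 1)**2 + 21)/(3*k**2 + 10*k + 11).
Normal form (A,B,C) = (k + 3, 1, k**2 + 10*k/3 + 11/3).
Need (k + 3)·f(k+1) − (1)·f(k) = k**2 + 10*k/3 + 11/3.
From deg A=1, deg B=0, deg C=2: d=1.
Match coefficients ⇒ f(k) = (3*k + 1)/3.
Get s_k = R·t_k = -(3*k + 1)*factorial(k + 2) with R(k) = B(k−1)f(k)/C(k) = (3*k + 1)/(3*k**2 + 10*k + 11).
s_(k+1) − s_k = -(3*k**2 + 10*k + 11)*factorial(k + 2) = t_k.
Sum = s_(11) − s_(1); s_(11) = -211718707200, s_(1) = -24 ⇒ -211718707176.

Σ = -211718707176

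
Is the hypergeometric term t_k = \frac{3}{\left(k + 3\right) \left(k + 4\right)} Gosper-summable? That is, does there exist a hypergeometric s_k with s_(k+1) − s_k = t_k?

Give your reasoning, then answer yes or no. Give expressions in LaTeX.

t_(k+1)/t_k = (k + 3)/(k + 5).
Gosper form: A/B · C(k+1)/C(k) with A=k + 3, B=k + 5, C=1.
f must satisfy (k + 3)·f(k+1) − (k + 4)·f(k) = 1.
From deg A=1, deg B=1, deg C=0: d=1.
Solving with deg f ≤ 1: f(k) = k/3.
So s_k = (B(k−1)f/C)·t_k = (k*(k + 4)/3)·t_k = k/(k + 3).
Δs = 3/(k**2 + 7*k + 12), as required.

Yes. s_k = \frac{k}{k + 3}.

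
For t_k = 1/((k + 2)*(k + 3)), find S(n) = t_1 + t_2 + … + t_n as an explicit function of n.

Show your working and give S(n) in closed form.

t_(k+1)/t_k = (k + 2)/(k + 4).
So A=k + 2 and B=k + 4, with C=1.
Set up (k + 2)·f(k+1) − (k + 3)·f(k) − (1) = 0.
Degrees (1,1,0) ⇒ d ≤ 1.
Solve for f: f(k) = k/2 (degree 1 ≤ 1).
Get s_k = R·t_k = k/(2*(k + 2)) with R(k) = B(k−1)f(k)/C(k) = k*(k + 3)/2.
s_(k+1) − s_k = 1/(k**2 + 5*k + 6) = t_k.
Telescope: S(n) = s_(n+1) − s_(1) = (n + 1)/(2*(n + 3)) − (1/6) = n/(3*(n + 3)).

S(n) = n/(3*(n + 3))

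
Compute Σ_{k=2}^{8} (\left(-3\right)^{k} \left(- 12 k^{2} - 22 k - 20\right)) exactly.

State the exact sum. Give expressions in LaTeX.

Σ = -4999626

Step 1: r(k) = 3*(-6*k**2 - 23*k - 27)/(6*k**2 + 11*k + 10).
Gosper form: A/B · C(k+1)/C(k) with A=-3, B=1, C=k**2 + 11*k/6 + 5/3.
Key eq: (-3)·f(k+1) = (1)·f(k) + (k**2 + 11*k/6 + 5/3).
deg f ≤ 2 (via 0,0,2).
Solve for f: f(k) = -(3*k**2 + k + 2)/12 (degree 2 ≤ 2).
R(k) = B(k−1)·f(k)/C(k) = -(3*k**2 + k + 2)/(2*(6*k**2 + 11*k + 10)); s_k = R·t_k = (-3)**k*(3*k**2 + k + 2).
Δs = (-3)**k*(-12*k**2 - 22*k - 20), as required.
Telescoping: Σ = s_(9) − s_(2) = -4999482 − (144) = -4999626.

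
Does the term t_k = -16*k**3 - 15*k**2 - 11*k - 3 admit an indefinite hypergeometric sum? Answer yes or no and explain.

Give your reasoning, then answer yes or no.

r(k) = (16*k**3 + 63*k**2 + 89*k + 45)/(16*k**3 + 15*k**2 + 11*k + 3) after simplifying.
Factor: A=1; B=1; C=k**3 + 15*k**2/16 + 11*k/16 + 3/16.
Set up (1)·f(k+1) − (1)·f(k) − (k**3 + 15*k**2/16 + 11*k/16 + 3/16) = 0.
Bound: deg f ≤ 4.
Match coefficients ⇒ f(k) = k**2*(4*k**2 - 3*k + 2)/16.
Certificate R = B(k−1)f/C = k**2*(4*k**2 - 3*k + 2)/(16*k**3 + 15*k**2 + 11*k + 3) gives s_k = k**2*(-4*k**2 + 3*k - 2).
Check: Δs_k = -16*k**3 - 15*k**2 - 11*k - 3. ✓

Yes. s_k = k**2*(-4*k**2 + 3*k - 2).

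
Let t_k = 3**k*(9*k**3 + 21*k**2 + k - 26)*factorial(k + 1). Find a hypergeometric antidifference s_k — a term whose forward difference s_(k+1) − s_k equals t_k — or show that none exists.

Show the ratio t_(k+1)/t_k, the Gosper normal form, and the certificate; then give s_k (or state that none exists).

s_k = 3**k*(k - 2)*(3*k + 2)*factorial(k + 1)

t_(k+1)/t_k = 3*(9*k**4 + 66*k**3 + 166*k**2 + 145*k + 10)/(9*k**3 + 21*k**2 + k - 26).
Normal form (A,B,C) = (3*k + 6, 1, k**3 + 7*k**2/3 + k/9 - 26/9).
Set up (3*k + 6)·f(k+1) − (1)·f(k) − (k**3 + 7*k**2/3 + k/9 - 26/9) = 0.
d = 2 from the (1,0,3) case.
A polynomial solution: f(k) = (k - 2)*(3*k + 2)/9.
R(k) = B(k−1)·f(k)/C(k) = (k - 2)*(3*k + 2)/(9*k**3 + 21*k**2 + k - 26); s_k = R·t_k = 3**k*(k - 2)*(3*k + 2)*factorial(k + 1).
Check: Δs_k = 3**k*(9*k**3 + 21*k**2 + k - 26)*factorial(k + 1). ✓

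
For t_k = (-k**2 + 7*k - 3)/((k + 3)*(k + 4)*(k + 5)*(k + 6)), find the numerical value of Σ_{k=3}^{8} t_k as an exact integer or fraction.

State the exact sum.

The ratio is (k**3 - 2*k**2 - 18*k - 9)/(k**3 - 46*k + 21).
Gosper form: A/B · C(k+1)/C(k) with A=k + 3, B=k + 7, C=k**2 - 7*k + 3.
Solve (k + 3)·f(k+1) − (k + 6)·f(k) = k**2 - 7*k + 3.
d = 3 from the (1,1,2) case.
Match coefficients ⇒ f(k) = k*(k**2 - 18*k + 47)/30.
R(k) = B(k−1)·f(k)/C(k) = k*(k + 6)*(k**2 - 18*k + 47)/(30*(k**2 - 7*k + 3)); s_k = R·t_k = k*(-k**2 + 18*k - 47)/(30*(k + 3)*(k + 4)*(k + 5)).
s_(k+1) − s_k = (-k**2 + 7*k - 3)/(k**4 + 18*k**3 + 119*k**2 + 342*k + 360) = t_k.
Σ_(k=3)^(8) t_k = s_(9) − s_(3) = 17/3640 − (-1/1680) = 23/4368.

Σ = 23/4368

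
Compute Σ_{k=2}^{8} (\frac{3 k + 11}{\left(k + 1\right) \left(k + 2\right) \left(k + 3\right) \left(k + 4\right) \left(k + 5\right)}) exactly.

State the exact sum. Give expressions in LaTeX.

Σ = 679/51480

Compute t_(k+1)/t_k: get (k + 1)*(3*k + 14)/((k + 6)*(3*k + 11)).
So A=k + 1 and B=k + 6, with C=k + 11/3.
Need (k + 1)·f(k+1) − (k + 5)·f(k) = k + 11/3.
deg f ≤ 4 (via 1,1,1).
Solving with deg f ≤ 4: f(k) = k*(k + 3)*(k**2 + 7*k + 14)/24.
Get s_k = R·t_k = k*(k**2 + 7*k + 14)/(8*(k**3 + 7*k**2 + 14*k + 8)) with R(k) = B(k−1)f(k)/C(k) = k*(k + 3)*(k + 5)*(k**2 + 7*k + 14)/(8*(3*k + 11)).
Verify: (3*k + 11)/(k**5 + 15*k**4 + 85*k**3 + 225*k**2 + 274*k + 120) matches t_k.
Sum = s_(9) − s_(2); s_(9) = 711/5720, s_(2) = 1/9 ⇒ 679/51480.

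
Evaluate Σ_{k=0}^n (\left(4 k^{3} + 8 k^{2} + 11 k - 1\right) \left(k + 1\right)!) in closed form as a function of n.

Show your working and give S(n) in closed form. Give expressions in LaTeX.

S(n) = 4 n^{4} n! + 16 n^{3} n! + 19 n^{2} n! + 5 n n! - 2 n! + 1

Ratio r(k) = (4*k**4 + 28*k**3 + 79*k**2 + 100*k + 44)/(4*k**3 + 8*k**2 + 11*k - 1).
A = k + 2, B = 1, C = k**3 + 2*k**2 + 11*k/4 - 1/4.
Solve (k + 2)·f(k+1) − (1)·f(k) = k**3 + 2*k**2 + 11*k/4 - 1/4.
Bound: deg f ≤ 2.
Solve for f: f(k) = (4*k**2 - 4*k - 1)/4 (degree 2 ≤ 2).
So s_k = (B(k−1)f/C)·t_k = ((4*k**2 - 4*k - 1)/(4*k**3 + 8*k**2 + 11*k - 1))·t_k = (4*k**2 - 4*k - 1)*factorial(k + 1).
Δs = (4*k**3 + 8*k**2 + 11*k - 1)*factorial(k + 1), as required.
s_(n+1) = (4*n**2 + 4*n - 1)*factorial(n + 2) and s_(0) = -1, so S(n) = 4*n**4*factorial(n) + 16*n**3*factorial(n) + 19*n**2*factorial(n) + 5*n*factorial(n) - 2*factorial(n) + 1.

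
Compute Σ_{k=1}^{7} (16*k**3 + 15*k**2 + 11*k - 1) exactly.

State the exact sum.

Σ = 14945

Compute t_(k+1)/t_k: get (16*k**3 + 63*k**2 + 89*k + 41)/(16*k**3 + 15*k**2 + 11*k - 1).
A = 1, B = 1, C = k**3 + 15*k**2/16 + 11*k/16 - 1/16.
Need (1)·f(k+1) − (1)·f(k) = k**3 + 15*k**2/16 + 11*k/16 - 1/16.
d = 4 from the (0,0,3) case.
Solving with deg f ≤ 4: f(k) = k*(4*k**3 - 3*k**2 + 2*k - 4)/16.
Get s_k = R·t_k = k*(4*k**3 - 3*k**2 + 2*k - 4) with R(k) = B(k−1)f(k)/C(k) = k*(4*k**3 - 3*k**2 + 2*k - 4)/(16*k**3 + 15*k**2 + 11*k - 1).
Δs = 16*k**3 + 15*k**2 + 11*k - 1, as required.
Evaluate s at k=8 and k=1: 14944 and -1; difference 14945.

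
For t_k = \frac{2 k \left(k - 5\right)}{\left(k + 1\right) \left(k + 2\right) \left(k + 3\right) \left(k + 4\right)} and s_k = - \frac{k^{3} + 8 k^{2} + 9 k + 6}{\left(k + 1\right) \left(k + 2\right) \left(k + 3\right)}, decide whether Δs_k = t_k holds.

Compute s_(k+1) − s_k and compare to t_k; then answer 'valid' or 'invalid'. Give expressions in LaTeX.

Valid — Δs_k = t_k.

s_(k+1) = (-9*k - (k + 1)**3 - 8*(k + 1)**2 - 15)/((k + 2)*(k + 3)*(k + 4))
s_(k+1) − s_k = 2*k*(k - 5)/(k**4 + 10*k**3 + 35*k**2 + 50*k + 24)
(s_(k+1) − s_k) − t_k = 0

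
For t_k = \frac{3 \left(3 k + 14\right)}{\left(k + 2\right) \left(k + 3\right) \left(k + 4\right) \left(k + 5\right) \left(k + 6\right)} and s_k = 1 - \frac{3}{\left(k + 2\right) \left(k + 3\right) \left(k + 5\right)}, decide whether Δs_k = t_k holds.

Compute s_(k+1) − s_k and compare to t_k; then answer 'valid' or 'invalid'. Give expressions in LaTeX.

Valid: the claim telescopes to t_k.

s_(k+1) = 1 - 3/((k + 3)*(k + 4)*(k + 6))
s_(k+1) − s_k = 3*(3*k + 14)/(k**5 + 20*k**4 + 155*k**3 + 580*k**2 + 1044*k + 720)
(s_(k+1) − s_k) − t_k = 0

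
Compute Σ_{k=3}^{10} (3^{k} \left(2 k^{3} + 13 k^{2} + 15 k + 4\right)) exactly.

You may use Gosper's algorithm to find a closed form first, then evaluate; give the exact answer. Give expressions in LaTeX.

The ratio is 3*(2*k**3 + 19*k**2 + 47*k + 34)/(2*k**3 + 13*k**2 + 15*k + 4).
Take A(k)=3, B(k)=1, C(k)=k**3 + 13*k**2/2 + 15*k/2 + 2.
f must satisfy (3)·f(k+1) − (1)·f(k) = k**3 + 13*k**2/2 + 15*k/2 + 2.
d = 3 from the (0,0,3) case.
Coefficient equations give f(k) = (k**3 + 2*k**2 - 3*k + 2)/2.
Get s_k = R·t_k = 3**k*(k**3 + 2*k**2 - 3*k + 2) with R(k) = B(k−1)f(k)/C(k) = (k**3 + 2*k**2 - 3*k + 2)/((k + 1)*(2*k**2 + 11*k + 4)).
Δs = 3**k*(2*k**3 + 13*k**2 + 15*k + 4), as required.
Σ_(k=3)^(10) t_k = s_(11) − s_(3) = 273160674 − (1026) = 273159648.

Σ = 273159648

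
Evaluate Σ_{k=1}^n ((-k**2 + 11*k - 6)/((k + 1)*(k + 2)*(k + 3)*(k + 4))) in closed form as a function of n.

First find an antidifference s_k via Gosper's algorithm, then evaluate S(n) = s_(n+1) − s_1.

The ratio is -(k + 1)*(11*k - (k + 1)**2 + 5)/((k + 5)*(k**2 - 11*k + 6)).
A = k + 1, B = k + 5, C = k**2 - 11*k + 6.
Key eq: (k + 1)·f(k+1) = (k + 4)·f(k) + (k**2 - 11*k + 6).
Bound: deg f ≤ 3.
Coefficient equations give f(k) = k*(k**2 + 35)/6.
Certificate R = B(k−1)f/C = k*(k + 4)*(k**2 + 35)/(6*(k**2 - 11*k + 6)) gives s_k = k*(-k**2 - 35)/(6*(k + 1)*(k + 2)*(k + 3)).
Verify: (-k**2 + 11*k - 6)/(k**4 + 10*k**3 + 35*k**2 + 50*k + 24) matches t_k.
s_(n+1) = (-n**3 - 3*n**2 - 38*n - 36)/(6*(n**3 + 9*n**2 + 26*n + 24)) and s_(1) = -1/4, so S(n) = n*(n**2 + 21*n + 2)/(12*(n**3 + 9*n**2 + 26*n + 24)).

S(n) = n*(n**2 + 21*n + 2)/(12*(n**3 + 9*n**2 + 26*n + 24))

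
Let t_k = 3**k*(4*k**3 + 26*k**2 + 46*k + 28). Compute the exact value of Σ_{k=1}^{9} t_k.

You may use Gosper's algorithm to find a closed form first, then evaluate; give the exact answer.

t_(k+1)/t_k = 3*(2*k**3 + 19*k**2 + 55*k + 52)/(2*k**3 + 13*k**2 + 23*k + 14).
So A=3 and B=1, with C=k**3 + 13*k**2/2 + 23*k/2 + 7.
Key eq: (3)·f(k+1) = (1)·f(k) + (k**3 + 13*k**2/2 + 23*k/2 + 7).
Bound: deg f ≤ 3.
A polynomial solution: f(k) = (k**3 + 2*k**2 + k + 1)/2.
Then R = B(k−1)f/C = (k**3 + 2*k**2 + k + 1)/(2*k**3 + 13*k**2 + 23*k + 14), so s_k = R(k)·t_k = 2*3**k*(k**3 + 2*k**2 + k + 1).
Check: Δs_k = 3**k*(4*k**3 + 26*k**2 + 46*k + 28). ✓
Evaluate s at k=10 and k=1: 143016678 and 30; difference 143016648.

Σ = 143016648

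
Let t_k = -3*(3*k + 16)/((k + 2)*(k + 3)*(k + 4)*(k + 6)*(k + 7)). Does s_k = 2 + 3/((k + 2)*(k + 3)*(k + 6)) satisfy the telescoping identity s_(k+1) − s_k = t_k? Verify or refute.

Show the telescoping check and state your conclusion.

s_(k+1) = 2 + 3/((k + 3)*(k + 4)*(k + 7))
s_(k+1) − s_k = 3*(-3*k - 16)/(k**5 + 22*k**4 + 185*k**3 + 740*k**2 + 1404*k + 1008)
(s_(k+1) − s_k) − t_k = 0

Valid — Δs_k = t_k.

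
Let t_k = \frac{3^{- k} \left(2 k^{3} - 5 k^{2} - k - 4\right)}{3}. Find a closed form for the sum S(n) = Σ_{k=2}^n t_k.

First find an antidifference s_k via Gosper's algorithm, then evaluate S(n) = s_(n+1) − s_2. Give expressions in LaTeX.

Ratio r(k) = (2*k**3 + k**2 - 5*k - 8)/(3*(2*k**3 - 5*k**2 - k - 4)).
Normal form (A,B,C) = (1/3, 1, k**3 - 5*k**2/2 - k/2 - 2).
Set up (1/3)·f(k+1) − (1)·f(k) − (k**3 - 5*k**2/2 - k/2 - 2) = 0.
From deg A=0, deg B=0, deg C=3: d=3.
A polynomial solution: f(k) = -3*(k**3 - k**2 - 2)/2.
Get s_k = R·t_k = (-k**3 + k**2 + 2)/3**k with R(k) = B(k−1)f(k)/C(k) = -3*(k**3 - k**2 - 2)/(2*k**3 - 5*k**2 - k - 4).
Verify: (2*k**3 - 5*k**2 - k - 4)/(3*3**k) matches t_k.
Σ_(k=2)^n t_k = s_(n+1) − s_(2) = (3**(-n - 1)*(-n**3 - 2*n**2 - n + 2)) − (-2/9), i.e. 3**(-n - 2)*(2*3**n - 3*n**3 - 6*n**2 - 3*n + 6).

S(n) = 3^{- n - 2} \left(2 \cdot 3^{n} - 3 n^{3} - 6 n^{2} - 3 n + 6\right)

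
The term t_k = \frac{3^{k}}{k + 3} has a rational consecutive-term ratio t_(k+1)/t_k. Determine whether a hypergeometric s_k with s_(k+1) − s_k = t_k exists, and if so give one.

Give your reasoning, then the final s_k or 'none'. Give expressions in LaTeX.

Step 1: r(k) = 3*(k + 3)/(k + 4).
Gosper form: A/B · C(k+1)/C(k) with A=3*k + 9, B=k + 4, C=1.
Solve (3*k + 9)·f(k+1) − (k + 3)·f(k) = 1.
Bound: deg f ≤ -1.
deg f ≤ -1 is impossible — no certificate.

none (Gosper's algorithm certifies no s_k)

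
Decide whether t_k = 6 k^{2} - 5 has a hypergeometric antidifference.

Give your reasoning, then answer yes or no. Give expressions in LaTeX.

Yes. s_k = k \left(2 k^{2} - 3 k - 4\right).

Compute t_(k+1)/t_k: get (6*(k + 1)**2 - 5)/(6*k**2 - 5).
Take A(k)=1, B(k)=1, C(k)=k**2 - 5/6.
Set up (1)·f(k+1) − (1)·f(k) − (k**2 - 5/6) = 0.
Degrees (0,0,2) ⇒ d ≤ 3.
A polynomial solution: f(k) = k*(2*k**2 - 3*k - 4)/6.
Certificate R = B(k−1)f/C = k*(2*k**2 - 3*k - 4)/(6*k**2 - 5) gives s_k = k*(2*k**2 - 3*k - 4).
Verify: 6*k**2 - 5 matches t_k.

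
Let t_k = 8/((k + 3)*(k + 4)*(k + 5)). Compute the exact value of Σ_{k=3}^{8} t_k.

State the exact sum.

t_(k+1)/t_k = (k + 3)/(k + 6).
Take A(k)=k + 3, B(k)=k + 6, C(k)=1.
Key eq: (k + 3)·f(k+1) = (k + 5)·f(k) + (1).
Bound: deg f ≤ 2.
Coefficient equations give f(k) = k*(k + 7)/24.
R(k) = B(k−1)·f(k)/C(k) = k*(k + 5)*(k + 7)/24; s_k = R·t_k = k*(k + 7)/(3*(k + 3)*(k + 4)).
Δs = 8/(k**3 + 12*k**2 + 47*k + 60), as required.
Σ_(k=3)^(8) t_k = s_(9) − s_(3) = 4/13 − (5/21) = 19/273.

Σ = 19/273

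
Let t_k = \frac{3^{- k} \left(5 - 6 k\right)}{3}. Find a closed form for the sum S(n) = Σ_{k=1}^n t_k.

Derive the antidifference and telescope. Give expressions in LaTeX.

t_(k+1)/t_k = (6*k + 1)/(3*(6*k - 5)).
So A=1/3 and B=1, with C=k - 5/6.
f must satisfy (1/3)·f(k+1) − (1)·f(k) = k - 5/6.
deg f ≤ 1 (via 0,0,1).
Solve for f: f(k) = -(3*k - 1)/2 (degree 1 ≤ 1).
Then R = B(k−1)f/C = -3*(3*k - 1)/(6*k - 5), so s_k = R(k)·t_k = (3*k - 1)/3**k.
Δs = (5 - 6*k)/(3*3**k), as required.
Evaluate: s_(n+1) = 3**(-n - 1)*(3*n + 2); subtract s_(1) = 2/3 ⇒ S(n) = 3**(-n - 1)*(-2*3**n + 3*n + 2).

S(n) = 3^{- n - 1} \left(- 2 \cdot 3^{n} + 3 n + 2\right)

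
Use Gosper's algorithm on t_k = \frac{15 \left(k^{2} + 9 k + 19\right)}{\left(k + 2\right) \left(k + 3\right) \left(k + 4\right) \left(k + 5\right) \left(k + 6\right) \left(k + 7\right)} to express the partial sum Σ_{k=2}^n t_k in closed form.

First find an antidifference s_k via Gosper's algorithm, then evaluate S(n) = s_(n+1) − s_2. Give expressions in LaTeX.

S(n) = \frac{5 \left(n^{3} + 15 n^{2} + 71 n - 87\right)}{192 \left(n^{3} + 15 n^{2} + 71 n + 105\right)}

The ratio is (k + 2)*(9*k + (k + 1)**2 + 28)/((k + 8)*(k**2 + 9*k + 19)).
Gosper form: A/B · C(k+1)/C(k) with A=k + 2, B=k + 8, C=k**2 + 9*k + 19.
f must satisfy (k + 2)·f(k+1) − (k + 7)·f(k) = k**2 + 9*k + 19.
Degrees (1,1,2) ⇒ d ≤ 5.
Coefficient equations give f(k) = k*(k + 3)*(k + 5)*(k**2 + 12*k + 44)/144.
So s_k = (B(k−1)f/C)·t_k = (k*(k + 3)*(k + 5)*(k + 7)*(k**2 + 12*k + 44)/(144*(k**2 + 9*k + 19)))·t_k = 5*k*(k**2 + 12*k + 44)/(48*(k**3 + 12*k**2 + 44*k + 48)).
Verify: 15*(k**2 + 9*k + 19)/(k**6 + 27*k**5 + 295*k**4 + 1665*k**3 + 5104*k**2 + 8028*k + 5040) matches t_k.
Telescope: S(n) = s_(n+1) − s_(2) = 5*(n**3 + 15*n**2 + 71*n + 57)/(48*(n**3 + 15*n**2 + 71*n + 105)) − (5/64) = 5*(n**3 + 15*n**2 + 71*n - 87)/(192*(n**3 + 15*n**2 + 71*n + 105)).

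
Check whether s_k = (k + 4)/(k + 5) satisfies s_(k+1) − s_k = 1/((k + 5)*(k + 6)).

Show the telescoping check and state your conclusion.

valid (s_(k+1) − s_k reduces to t_k)

s_(k+1) = (k + 5)/(k + 6)
s_(k+1) − s_k = 1/(k**2 + 11*k + 30)
(s_(k+1) − s_k) − t_k = 0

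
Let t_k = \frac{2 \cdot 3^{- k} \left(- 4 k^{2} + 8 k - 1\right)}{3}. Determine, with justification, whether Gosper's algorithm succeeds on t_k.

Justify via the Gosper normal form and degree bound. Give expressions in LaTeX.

Yes. s_k = 3^{- k} \left(4 k^{2} - 4 k + 1\right).

Step 1: r(k) = (4*k**2 - 3)/(3*(4*k**2 - 8*k + 1)).
Take A(k)=1/3, B(k)=1, C(k)=k**2 - 2*k + 1/4.
Key eq: (1/3)·f(k+1) = (1)·f(k) + (k**2 - 2*k + 1/4).
Degrees (0,0,2) ⇒ d ≤ 2.
Solve for f: f(k) = -3*(2*k - 1)**2/8 (degree 2 ≤ 2).
Get s_k = R·t_k = (4*k**2 - 4*k + 1)/3**k with R(k) = B(k−1)f(k)/C(k) = -3*(2*k - 1)**2/(2*(4*k**2 - 8*k + 1)).
s_(k+1) − s_k = 2*(-4*k**2 + 8*k - 1)/(3*3**k) = t_k.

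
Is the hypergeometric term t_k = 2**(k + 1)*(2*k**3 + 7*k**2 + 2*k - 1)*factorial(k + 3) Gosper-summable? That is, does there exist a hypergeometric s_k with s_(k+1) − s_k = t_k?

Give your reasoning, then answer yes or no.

Yes. s_k = 2**(k + 1)*(k - 1)**2*factorial(k + 3).

Step 1: r(k) = 2*(2*k**4 + 21*k**3 + 74*k**2 + 98*k + 40)/(2*k**3 + 7*k**2 + 2*k - 1).
Gosper form: A/B · C(k+1)/C(k) with A=2*k + 8, B=1, C=k**3 + 7*k**2/2 + k - 1/2.
f must satisfy (2*k + 8)·f(k+1) − (1)·f(k) = k**3 + 7*k**2/2 + k - 1/2.
Bound: deg f ≤ 2.
A polynomial solution: f(k) = (k - 1)**2/2.
So s_k = (B(k−1)f/C)·t_k = ((k - 1)**2/(2*k**3 + 7*k**2 + 2*k - 1))·t_k = 2**(k + 1)*(k - 1)**2*factorial(k + 3).
Verify: 2**(k + 1)*(2*k**3 + 7*k**2 + 2*k - 1)*factorial(k + 3) matches t_k.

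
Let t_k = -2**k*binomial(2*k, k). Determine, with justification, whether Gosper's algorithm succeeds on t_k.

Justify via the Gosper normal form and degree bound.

r(k) = 4*(2*k + 1)/(k + 1) after simplifying.
A = 8*k + 4, B = k + 1, C = 1.
Solve (8*k + 4)·f(k+1) − (k)·f(k) = 1.
d = -1 from the (1,1,0) case.
Bound -1 < 0, so the key equation has no polynomial solution.

No — t_k has no hypergeometric antidifference.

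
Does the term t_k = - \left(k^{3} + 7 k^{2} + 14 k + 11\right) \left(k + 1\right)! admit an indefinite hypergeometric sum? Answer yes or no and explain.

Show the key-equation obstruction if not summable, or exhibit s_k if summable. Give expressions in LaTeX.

r(k) = (k**4 + 12*k**3 + 51*k**2 + 95*k + 66)/(k**3 + 7*k**2 + 14*k + 11) after simplifying.
So A=k + 2 and B=1, with C=k**3 + 7*k**2 + 14*k + 11.
Need (k + 2)·f(k+1) − (1)·f(k) = k**3 + 7*k**2 + 14*k + 11.
deg f ≤ 2 (via 1,0,3).
A polynomial solution: f(k) = k**2 + 4*k + 1.
So s_k = (B(k−1)f/C)·t_k = ((k**2 + 4*k + 1)/(k**3 + 7*k**2 + 14*k + 11))·t_k = -(k**2 + 4*k + 1)*factorial(k + 1).
Δs = -(k**3 + 7*k**2 + 14*k + 11)*factorial(k + 1), as required.

Yes. s_k = - \left(k^{2} + 4 k + 1\right) \left(k + 1\right)!.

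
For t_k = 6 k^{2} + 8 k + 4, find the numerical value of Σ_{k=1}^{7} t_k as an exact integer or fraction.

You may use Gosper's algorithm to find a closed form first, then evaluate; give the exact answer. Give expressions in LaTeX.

Σ = 1092

t_(k+1)/t_k = (3*k**2 + 10*k + 9)/(3*k**2 + 4*k + 2).
A = 1, B = 1, C = k**2 + 4*k/3 + 2/3.
Need (1)·f(k+1) − (1)·f(k) = k**2 + 4*k/3 + 2/3.
Degrees (0,0,2) ⇒ d ≤ 3.
Solving with deg f ≤ 3: f(k) = k*(2*k**2 + k + 1)/6.
R(k) = B(k−1)·f(k)/C(k) = k*(2*k**2 + k + 1)/(2*(3*k**2 + 4*k + 2)); s_k = R·t_k = k*(2*k**2 + k + 1).
s_(k+1) − s_k = 6*k**2 + 8*k + 4 = t_k.
Sum = s_(8) − s_(1); s_(8) = 1096, s_(1) = 4 ⇒ 1092.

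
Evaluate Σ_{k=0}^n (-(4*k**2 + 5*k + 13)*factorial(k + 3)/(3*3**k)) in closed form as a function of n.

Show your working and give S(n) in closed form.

S(n) = -18 - 4*n*factorial(n + 4)/(3*3**n) - factorial(n + 4)/(3*3**n)

The ratio is (k + 4)*(5*k + 4*(k + 1)**2 + 18)/(3*(4*k**2 + 5*k + 13)).
A = k/3 + 4/3, B = 1, C = k**2 + 5*k/4 + 13/4.
Solve (k/3 + 4/3)·f(k+1) − (1)·f(k) = k**2 + 5*k/4 + 13/4.
deg f ≤ 1 (via 1,0,2).
Solve for f: f(k) = 3*(4*k - 3)/4 (degree 1 ≤ 1).
Then R = B(k−1)f/C = 3*(4*k - 3)/(4*k**2 + 5*k + 13), so s_k = R(k)·t_k = -(4*k - 3)*factorial(k + 3)/3**k.
s_(k+1) − s_k = -(4*k**2 + 5*k + 13)*factorial(k + 3)/(3*3**k) = t_k.
Σ_(k=0)^n t_k = s_(n+1) − s_(0) = (-3**(-n - 1)*(4*n + 1)*factorial(n + 4)) − (18), i.e. -18 - 4*n*factorial(n + 4)/(3*3**n) - factorial(n + 4)/(3*3**n).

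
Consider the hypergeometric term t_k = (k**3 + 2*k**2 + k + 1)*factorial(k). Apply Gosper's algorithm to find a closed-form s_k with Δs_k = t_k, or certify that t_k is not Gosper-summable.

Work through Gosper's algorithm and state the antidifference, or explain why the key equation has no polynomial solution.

The ratio is (k + 1)*(k + (k + 1)**3 + 2*(k + 1)**2 + 2)/(k**3 + 2*k**2 + k + 1).
A = k + 1, B = 1, C = k**3 + 2*k**2 + k + 1.
Solve (k + 1)·f(k+1) − (1)·f(k) = k**3 + 2*k**2 + k + 1.
d = 2 from the (1,0,3) case.
Match coefficients ⇒ f(k) = k**2 - 2.
Get s_k = R·t_k = (k**2 - 2)*factorial(k) with R(k) = B(k−1)f(k)/C(k) = (k**2 - 2)/(k**3 + 2*k**2 + k + 1).
Δs = (k**3 + 2*k**2 + k + 1)*factorial(k), as required.

s_k = (k**2 - 2)*factorial(k)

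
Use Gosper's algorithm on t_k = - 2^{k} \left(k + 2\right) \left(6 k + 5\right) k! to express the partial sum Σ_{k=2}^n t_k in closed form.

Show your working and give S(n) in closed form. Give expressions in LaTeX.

S(n) = - 6 \cdot 2^{n} n^{2} n! - 20 \cdot 2^{n} n n! - 14 \cdot 2^{n} n! + 80

Compute t_(k+1)/t_k: get 2*(k + 1)*(k + 3)*(6*k + 11)/((k + 2)*(6*k + 5)).
A = 2*k + 2, B = 1, C = k**2 + 17*k/6 + 5/3.
f must satisfy (2*k + 2)·f(k+1) − (1)·f(k) = k**2 + 17*k/6 + 5/3.
deg f ≤ 1 (via 1,0,2).
Match coefficients ⇒ f(k) = (3*k + 4)/6.
Certificate R = B(k−1)f/C = (3*k + 4)/((k + 2)*(6*k + 5)) gives s_k = -2**k*(3*k + 4)*factorial(k).
Δs = -2**k*(k + 2)*(6*k + 5)*factorial(k), as required.
Evaluate: s_(n+1) = -2**(n + 1)*(3*n + 7)*factorial(n + 1); subtract s_(2) = -80 ⇒ S(n) = -6*2**n*n**2*factorial(n) - 20*2**n*n*factorial(n) - 14*2**n*factorial(n) + 80.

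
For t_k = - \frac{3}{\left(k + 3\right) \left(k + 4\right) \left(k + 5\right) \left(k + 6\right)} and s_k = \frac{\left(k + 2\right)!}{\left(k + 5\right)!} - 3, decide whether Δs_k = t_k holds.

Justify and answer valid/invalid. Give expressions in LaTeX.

Valid — Δs_k = t_k.

s_(k+1) = factorial(k + 3)/factorial(k + 6) - 3
s_(k+1) − s_k = -3/((k + 3)*(k + 4)*(k + 5)*(k + 6))
(s_(k+1) − s_k) − t_k = 0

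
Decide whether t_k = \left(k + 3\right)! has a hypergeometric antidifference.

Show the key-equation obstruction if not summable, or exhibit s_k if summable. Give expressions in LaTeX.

r(k) = k + 4 after simplifying.
Normal form (A,B,C) = (k + 4, 1, 1).
Key eq: (k + 4)·f(k+1) = (1)·f(k) + (1).
d = -1 from the (1,0,0) case.
d = -1 < 0 ⇒ no nonzero polynomial f; not summable.

No. Not Gosper-summable.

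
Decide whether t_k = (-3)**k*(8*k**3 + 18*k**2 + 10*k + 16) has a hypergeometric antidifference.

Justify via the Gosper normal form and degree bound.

Ratio r(k) = 3*(-4*k**3 - 21*k**2 - 35*k - 26)/(4*k**3 + 9*k**2 + 5*k + 8).
A = -3, B = 1, C = k**3 + 9*k**2/4 + 5*k/4 + 2.
Set up (-3)·f(k+1) − (1)·f(k) − (k**3 + 9*k**2/4 + 5*k/4 + 2) = 0.
d = 3 from the (0,0,3) case.
Match coefficients ⇒ f(k) = -(k**3 - k + 2)/4.
Get s_k = R·t_k = 2*(-3)**k*(-k**3 + k - 2) with R(k) = B(k−1)f(k)/C(k) = -(k**3 - k + 2)/(4*k**3 + 9*k**2 + 5*k + 8).
Δs = 2*(-3)**k*(k**3 - 4*k + 3*(k + 1)**3 + 5), as required.

Yes. s_k = 2*(-3)**k*(-k**3 + k - 2).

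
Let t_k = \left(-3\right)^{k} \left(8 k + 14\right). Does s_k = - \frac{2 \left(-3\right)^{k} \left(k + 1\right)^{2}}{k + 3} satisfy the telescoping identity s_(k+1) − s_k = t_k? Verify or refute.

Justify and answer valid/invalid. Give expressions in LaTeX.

Invalid: residual \frac{\left(-3\right)^{k} \left(- 16 k^{2} - 80 k - 88\right)}{k^{2} + 7 k + 12} ≠ 0.

s_(k+1) = 6*(-3)**k*(k + 2)**2/(k + 4)
s_(k+1) − s_k = (-3)**k*(8*k**3 + 54*k**2 + 114*k + 80)/(k**2 + 7*k + 12)
(s_(k+1) − s_k) − t_k = (-3)**k*(-16*k**2 - 80*k - 88)/(k**2 + 7*k + 12)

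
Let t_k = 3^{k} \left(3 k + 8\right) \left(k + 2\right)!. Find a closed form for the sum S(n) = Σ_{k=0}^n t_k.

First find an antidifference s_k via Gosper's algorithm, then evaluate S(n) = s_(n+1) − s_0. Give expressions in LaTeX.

S(n) = 3 \cdot 3^{n} \left(n + 3\right)! - 2

r(k) = 3*(k + 3)*(3*k + 11)/(3*k + 8) after simplifying.
Normal form (A,B,C) = (3*k + 9, 1, k + 8/3).
Set up (3*k + 9)·f(k+1) − (1)·f(k) − (k + 8/3) = 0.
d = 0 from the (1,0,1) case.
Solving with deg f ≤ 0: f(k) = 1/3.
Certificate R = B(k−1)f/C = 1/(3*k + 8) gives s_k = 3**k*factorial(k + 2).
Verify: 3**k*(3*k + 8)*factorial(k + 2) matches t_k.
s_(n+1) = 3**(n + 1)*factorial(n + 3) and s_(0) = 2, so S(n) = 3*3**n*factorial(n + 3) - 2.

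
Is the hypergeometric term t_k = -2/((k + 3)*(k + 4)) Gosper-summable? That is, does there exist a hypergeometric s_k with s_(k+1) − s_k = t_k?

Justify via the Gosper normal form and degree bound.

Ratio r(k) = (k + 3)/(k + 5).
A = k + 3, B = k + 5, C = 1.
Solve (k + 3)·f(k+1) − (k + 4)·f(k) = 1.
d = 1 from the (1,1,0) case.
Solving with deg f ≤ 1: f(k) = k/3.
Certificate R = B(k−1)f/C = k*(k + 4)/3 gives s_k = -2*k/(3*k + 9).
s_(k+1) − s_k = -2/(k**2 + 7*k + 12) = t_k.

Yes. s_k = -2*k/(3*k + 9).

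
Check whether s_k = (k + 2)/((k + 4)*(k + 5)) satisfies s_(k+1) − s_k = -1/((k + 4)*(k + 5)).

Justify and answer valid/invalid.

s_(k+1) = (k + 3)/((k + 5)*(k + 6))
s_(k+1) − s_k = -k/(k**3 + 15*k**2 + 74*k + 120)
(s_(k+1) − s_k) − t_k = 6/(k**3 + 15*k**2 + 74*k + 120)

Invalid: residual 6/(k**3 + 15*k**2 + 74*k + 120) ≠ 0.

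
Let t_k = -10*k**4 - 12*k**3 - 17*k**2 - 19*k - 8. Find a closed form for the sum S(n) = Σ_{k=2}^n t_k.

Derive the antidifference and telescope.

Compute t_(k+1)/t_k: get (10*k**4 + 52*k**3 + 113*k**2 + 129*k + 66)/(10*k**4 + 12*k**3 + 17*k**2 + 19*k + 8).
A = 1, B = 1, C = k**4 + 6*k**3/5 + 17*k**2/10 + 19*k/10 + 4/5.
Need (1)·f(k+1) − (1)·f(k) = k**4 + 6*k**3/5 + 17*k**2/10 + 19*k/10 + 4/5.
Bound: deg f ≤ 5.
A polynomial solution: f(k) = k*(2*k**4 - 2*k**3 + 3*k**2 + 4*k + 1)/10.
R(k) = B(k−1)·f(k)/C(k) = k*(2*k**4 - 2*k**3 + 3*k**2 + 4*k + 1)/(10*k**4 + 12*k**3 + 17*k**2 + 19*k + 8); s_k = R·t_k = k*(-2*k**4 + 2*k**3 - 3*k**2 - 4*k - 1).
Δs = -10*k**4 - 12*k**3 - 17*k**2 - 19*k - 8, as required.
s_(n+1) = -2*n**5 - 8*n**4 - 15*n**3 - 21*n**2 - 20*n - 8 and s_(2) = -74, so S(n) = -2*n**5 - 8*n**4 - 15*n**3 - 21*n**2 - 20*n + 66.

S(n) = -2*n**5 - 8*n**4 - 15*n**3 - 21*n**2 - 20*n + 66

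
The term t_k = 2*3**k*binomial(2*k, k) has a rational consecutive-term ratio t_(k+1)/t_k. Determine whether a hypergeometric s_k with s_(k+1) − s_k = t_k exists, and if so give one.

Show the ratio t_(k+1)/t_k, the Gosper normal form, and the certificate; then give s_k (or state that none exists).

not Gosper-summable; s_k does not exist

Step 1: r(k) = 6*(2*k + 1)/(k + 1).
Gosper form: A/B · C(k+1)/C(k) with A=12*k + 6, B=k + 1, C=1.
Key eq: (12*k + 6)·f(k+1) = (k)·f(k) + (1).
Degrees (1,1,0) ⇒ d ≤ -1.
d = -1 < 0 ⇒ no nonzero polynomial f; not summable.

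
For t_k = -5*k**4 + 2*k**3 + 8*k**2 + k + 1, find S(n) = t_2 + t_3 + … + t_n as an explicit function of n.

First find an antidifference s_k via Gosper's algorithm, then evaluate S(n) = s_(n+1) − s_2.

Compute t_(k+1)/t_k: get (5*k**4 + 18*k**3 + 16*k**2 - 3*k - 7)/(5*k**4 - 2*k**3 - 8*k**2 - k - 1).
So A=1 and B=1, with C=k**4 - 2*k**3/5 - 8*k**2/5 - k/5 - 1/5.
Need (1)·f(k+1) − (1)·f(k) = k**4 - 2*k**3/5 - 8*k**2/5 - k/5 - 1/5.
d = 5 from the (0,0,4) case.
Solve for f: f(k) = k*(k**4 - 3*k**3 + 3*k - 2)/5 (degree 5 ≤ 5).
R(k) = B(k−1)·f(k)/C(k) = k*(k**4 - 3*k**3 + 3*k - 2)/(5*k**4 - 2*k**3 - 8*k**2 - k - 1); s_k = R·t_k = k*(-k**4 + 3*k**3 - 3*k + 2).
Verify: -5*k**4 + 2*k**3 + 8*k**2 + k + 1 matches t_k.
s_(n+1) = -n**5 - 2*n**4 + 2*n**3 + 5*n**2 + 3*n + 1 and s_(2) = 8, so S(n) = -n**5 - 2*n**4 + 2*n**3 + 5*n**2 + 3*n - 7.

S(n) = -n**5 - 2*n**4 + 2*n**3 + 5*n**2 + 3*n - 7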